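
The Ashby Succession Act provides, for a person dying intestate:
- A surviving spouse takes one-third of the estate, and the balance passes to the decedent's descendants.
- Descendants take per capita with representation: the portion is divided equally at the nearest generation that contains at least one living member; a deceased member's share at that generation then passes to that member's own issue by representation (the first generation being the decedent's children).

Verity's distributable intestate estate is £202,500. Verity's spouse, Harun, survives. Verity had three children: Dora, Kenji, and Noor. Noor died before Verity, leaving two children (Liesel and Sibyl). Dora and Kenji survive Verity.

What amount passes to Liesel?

Harun takes one-third of £202,500 = £67,500. The remaining £135,000 passes to the descendants.
The descendants' portion (£135,000) is divided into 3 shares of £45,000: Dora and Kenji each take £45,000; Noor's £45,000 share passes to Noor's issue.
Noor's share (£45,000) is divided into 2 shares of £22,500: Liesel and Sibyl each take £22,500.

Liesel receives £22,500.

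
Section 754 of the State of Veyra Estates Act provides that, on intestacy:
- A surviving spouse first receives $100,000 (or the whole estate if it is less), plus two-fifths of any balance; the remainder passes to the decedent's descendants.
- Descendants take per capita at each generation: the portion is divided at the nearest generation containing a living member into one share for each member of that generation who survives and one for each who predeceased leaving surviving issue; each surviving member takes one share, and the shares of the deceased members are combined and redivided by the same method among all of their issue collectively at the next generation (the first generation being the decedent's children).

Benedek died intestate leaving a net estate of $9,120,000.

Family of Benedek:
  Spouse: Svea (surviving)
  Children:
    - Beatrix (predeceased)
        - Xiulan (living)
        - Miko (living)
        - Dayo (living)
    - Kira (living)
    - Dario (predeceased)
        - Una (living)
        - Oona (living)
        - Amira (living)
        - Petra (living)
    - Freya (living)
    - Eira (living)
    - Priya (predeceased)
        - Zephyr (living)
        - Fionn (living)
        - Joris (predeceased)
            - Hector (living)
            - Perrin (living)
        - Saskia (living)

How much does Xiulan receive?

Xiulan receives $246,000.

Svea first takes $100,000, leaving a balance of $9,020,000. Svea then takes two-fifths of the balance ($3,608,000), for a total of $3,708,000. The remaining $5,412,000 passes to the descendants.
The descendants' portion ($5,412,000) is divided at the children's generation into 6 shares of $902,000. Kira, Freya, and Eira each take $902,000. The 3 shares of the deceased (Beatrix, Dario, and Priya) are combined into a pool of $2,706,000.
That pool ($2,706,000) is divided at the grandchildren's generation into 11 shares of $246,000. Xiulan, Miko, Dayo, Una, Oona, Amira, Petra, Zephyr, Fionn, and Saskia each take $246,000. The remaining share for the deceased Joris ($246,000) is carried to the next generation.
That pool ($246,000) is divided at the great-grandchildren's generation equally among Hector and Perrin: $123,000 each.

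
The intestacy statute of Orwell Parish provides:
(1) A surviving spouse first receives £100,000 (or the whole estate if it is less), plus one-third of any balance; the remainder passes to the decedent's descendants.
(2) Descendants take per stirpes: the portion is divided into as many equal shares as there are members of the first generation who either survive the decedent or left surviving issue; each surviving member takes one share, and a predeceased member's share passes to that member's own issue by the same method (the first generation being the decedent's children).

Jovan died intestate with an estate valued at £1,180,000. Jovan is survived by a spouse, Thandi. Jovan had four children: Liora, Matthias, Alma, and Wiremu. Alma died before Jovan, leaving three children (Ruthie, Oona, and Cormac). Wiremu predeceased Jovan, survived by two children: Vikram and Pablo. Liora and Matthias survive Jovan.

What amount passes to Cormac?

Cormac receives £60,000.

Thandi first takes £100,000, leaving a balance of £1,080,000. Thandi then takes one-third of the balance (£360,000), for a total of £460,000. The remaining £720,000 passes to the descendants.
The descendants' portion (£720,000) is divided into 4 shares of £180,000: Liora and Matthias each take £180,000; Alma's £180,000 share passes to Alma's issue; Wiremu's £180,000 share passes to Wiremu's issue.
Alma's share (£180,000) is divided into 3 shares of £60,000: Ruthie, Oona, and Cormac each take £60,000.
Wiremu's share (£180,000) is divided into 2 shares of £90,000: Vikram and Pablo each take £90,000.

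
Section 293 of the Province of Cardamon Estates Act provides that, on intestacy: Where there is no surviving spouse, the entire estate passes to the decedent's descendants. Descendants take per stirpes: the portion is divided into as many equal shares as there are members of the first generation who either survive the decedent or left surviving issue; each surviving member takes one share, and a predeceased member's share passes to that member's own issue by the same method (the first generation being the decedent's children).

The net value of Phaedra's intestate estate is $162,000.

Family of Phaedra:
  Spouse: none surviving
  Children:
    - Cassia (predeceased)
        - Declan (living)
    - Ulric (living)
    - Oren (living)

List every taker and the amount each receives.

The entire $162,000 passes to the descendants.
That amount ($162,000) is divided into 3 shares of $54,000: Ulric and Oren each take $54,000; Cassia's $54,000 share passes to Cassia's issue.
Cassia's share ($54,000) passes entirely to Declan.

Declan: $54,000; Ulric: $54,000; Oren: $54,000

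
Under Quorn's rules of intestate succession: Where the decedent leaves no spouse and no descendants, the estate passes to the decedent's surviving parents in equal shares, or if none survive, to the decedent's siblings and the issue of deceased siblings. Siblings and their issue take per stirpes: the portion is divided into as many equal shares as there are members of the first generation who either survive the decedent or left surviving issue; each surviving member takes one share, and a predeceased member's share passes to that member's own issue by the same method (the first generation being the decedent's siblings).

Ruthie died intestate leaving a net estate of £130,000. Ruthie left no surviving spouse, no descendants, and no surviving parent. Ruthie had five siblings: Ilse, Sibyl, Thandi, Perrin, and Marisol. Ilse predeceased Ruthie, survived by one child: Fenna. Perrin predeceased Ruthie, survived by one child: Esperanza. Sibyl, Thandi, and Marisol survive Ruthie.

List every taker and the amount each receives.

The entire £130,000 passes to the siblings and their issue.
That amount (£130,000) is divided into 5 shares of £26,000: Sibyl, Thandi, and Marisol each take £26,000; Ilse's £26,000 share passes to Ilse's issue; Perrin's £26,000 share passes to Perrin's issue.
Ilse's share (£26,000) passes entirely to Fenna.
Perrin's share (£26,000) passes entirely to Esperanza.

Fenna: £26,000; Sibyl: £26,000; Thandi: £26,000; Esperanza: £26,000; Marisol: £26,000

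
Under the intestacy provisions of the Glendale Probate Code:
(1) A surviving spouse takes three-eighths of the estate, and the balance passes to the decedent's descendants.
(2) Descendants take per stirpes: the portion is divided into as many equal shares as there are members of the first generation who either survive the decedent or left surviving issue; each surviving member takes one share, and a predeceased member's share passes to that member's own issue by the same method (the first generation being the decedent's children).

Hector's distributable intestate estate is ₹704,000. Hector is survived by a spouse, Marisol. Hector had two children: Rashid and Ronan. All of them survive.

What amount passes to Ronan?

Marisol takes three-eighths of ₹704,000 = ₹264,000. The remaining ₹440,000 passes to the descendants.
The descendants' portion (₹440,000) is divided into 2 shares of ₹220,000: Rashid and Ronan each take ₹220,000.

Ronan receives ₹220,000.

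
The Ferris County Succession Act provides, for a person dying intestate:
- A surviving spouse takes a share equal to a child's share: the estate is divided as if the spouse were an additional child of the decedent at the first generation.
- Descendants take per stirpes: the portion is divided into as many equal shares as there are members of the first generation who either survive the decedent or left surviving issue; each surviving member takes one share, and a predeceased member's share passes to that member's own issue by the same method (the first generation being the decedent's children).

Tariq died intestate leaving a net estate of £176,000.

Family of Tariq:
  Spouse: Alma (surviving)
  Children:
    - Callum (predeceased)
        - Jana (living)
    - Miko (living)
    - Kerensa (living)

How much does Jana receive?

The spouse counts as an additional share at the children's level, so there are 4 primary shares of £44,000. Alma takes one such share (£44,000).
The children's combined portion (£132,000) is divided into 3 shares of £44,000: Miko and Kerensa each take £44,000; Callum's £44,000 share passes to Callum's issue.
Callum's share (£44,000) passes entirely to Jana.

Jana receives £44,000.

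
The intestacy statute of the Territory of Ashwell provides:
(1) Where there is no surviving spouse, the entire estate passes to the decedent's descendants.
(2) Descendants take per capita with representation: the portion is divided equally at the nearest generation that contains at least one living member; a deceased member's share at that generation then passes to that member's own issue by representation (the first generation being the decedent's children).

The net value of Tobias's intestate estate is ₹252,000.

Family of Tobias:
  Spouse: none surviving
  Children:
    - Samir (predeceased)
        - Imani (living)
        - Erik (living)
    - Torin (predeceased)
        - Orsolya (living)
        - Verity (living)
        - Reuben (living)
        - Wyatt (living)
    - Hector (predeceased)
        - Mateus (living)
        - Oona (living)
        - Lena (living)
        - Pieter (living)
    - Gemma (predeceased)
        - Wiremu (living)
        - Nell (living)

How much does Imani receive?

Imani receives ₹21,000.

The entire ₹252,000 passes to the descendants.
No child survives, so the initial division is made at the grandchildren's generation.
That amount (₹252,000) is divided into 12 shares of ₹21,000: Imani, Erik, Orsolya, Verity, Reuben, Wyatt, Mateus, Oona, Lena, Pieter, Wiremu, and Nell each take ₹21,000.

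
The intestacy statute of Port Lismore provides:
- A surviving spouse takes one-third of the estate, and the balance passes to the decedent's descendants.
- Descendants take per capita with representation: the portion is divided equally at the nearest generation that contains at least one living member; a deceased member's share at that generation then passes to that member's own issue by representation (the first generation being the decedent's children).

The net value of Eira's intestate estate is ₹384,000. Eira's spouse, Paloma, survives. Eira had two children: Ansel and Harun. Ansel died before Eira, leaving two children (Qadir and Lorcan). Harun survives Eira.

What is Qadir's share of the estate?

Paloma takes one-third of ₹384,000 = ₹128,000. The remaining ₹256,000 passes to the descendants.
The descendants' portion (₹256,000) is divided into 2 shares of ₹128,000: Harun takes ₹128,000; Ansel's ₹128,000 share passes to Ansel's issue.
Ansel's share (₹128,000) is divided into 2 shares of ₹64,000: Qadir and Lorcan each take ₹64,000.

Qadir receives ₹64,000.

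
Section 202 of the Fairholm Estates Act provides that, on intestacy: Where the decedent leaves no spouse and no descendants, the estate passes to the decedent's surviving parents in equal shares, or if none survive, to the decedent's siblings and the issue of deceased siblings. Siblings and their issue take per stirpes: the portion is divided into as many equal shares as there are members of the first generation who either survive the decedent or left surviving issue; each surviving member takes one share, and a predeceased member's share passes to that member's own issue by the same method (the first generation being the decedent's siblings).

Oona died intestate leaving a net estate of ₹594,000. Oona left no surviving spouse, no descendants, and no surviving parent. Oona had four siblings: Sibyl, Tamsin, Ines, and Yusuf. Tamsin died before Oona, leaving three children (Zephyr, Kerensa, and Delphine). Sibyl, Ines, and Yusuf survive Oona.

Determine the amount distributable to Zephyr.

The entire ₹594,000 passes to the siblings and their issue.
That amount (₹594,000) is divided into 4 shares of ₹148,500: Sibyl, Ines, and Yusuf each take ₹148,500; Tamsin's ₹148,500 share passes to Tamsin's issue.
Tamsin's share (₹148,500) is divided into 3 shares of ₹49,500: Zephyr, Kerensa, and Delphine each take ₹49,500.

Zephyr receives ₹49,500.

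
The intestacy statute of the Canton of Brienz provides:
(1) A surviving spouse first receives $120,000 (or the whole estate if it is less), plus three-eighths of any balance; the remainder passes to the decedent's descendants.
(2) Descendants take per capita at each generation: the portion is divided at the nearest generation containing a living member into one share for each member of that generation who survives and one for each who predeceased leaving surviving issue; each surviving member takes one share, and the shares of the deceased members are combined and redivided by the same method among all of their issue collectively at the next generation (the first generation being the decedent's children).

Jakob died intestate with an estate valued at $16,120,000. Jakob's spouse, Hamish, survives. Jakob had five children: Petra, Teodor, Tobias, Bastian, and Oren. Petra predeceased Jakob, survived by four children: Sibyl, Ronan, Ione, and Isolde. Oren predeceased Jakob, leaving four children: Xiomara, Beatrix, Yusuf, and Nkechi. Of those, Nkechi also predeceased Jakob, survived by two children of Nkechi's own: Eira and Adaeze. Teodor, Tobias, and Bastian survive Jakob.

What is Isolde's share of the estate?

Hamish first takes $120,000, leaving a balance of $16,000,000. Hamish then takes three-eighths of the balance ($6,000,000), for a total of $6,120,000. The remaining $10,000,000 passes to the descendants.
The descendants' portion ($10,000,000) is divided at the children's generation into 5 shares of $2,000,000. Teodor, Tobias, and Bastian each take $2,000,000. The 2 shares of the deceased (Petra and Oren) are combined into a pool of $4,000,000.
That pool ($4,000,000) is divided at the grandchildren's generation into 8 shares of $500,000. Sibyl, Ronan, Ione, Isolde, Xiomara, Beatrix, and Yusuf each take $500,000. The remaining share for the deceased Nkechi ($500,000) is carried to the next generation.
That pool ($500,000) is divided at the great-grandchildren's generation equally among Eira and Adaeze: $250,000 each.

Isolde receives $500,000.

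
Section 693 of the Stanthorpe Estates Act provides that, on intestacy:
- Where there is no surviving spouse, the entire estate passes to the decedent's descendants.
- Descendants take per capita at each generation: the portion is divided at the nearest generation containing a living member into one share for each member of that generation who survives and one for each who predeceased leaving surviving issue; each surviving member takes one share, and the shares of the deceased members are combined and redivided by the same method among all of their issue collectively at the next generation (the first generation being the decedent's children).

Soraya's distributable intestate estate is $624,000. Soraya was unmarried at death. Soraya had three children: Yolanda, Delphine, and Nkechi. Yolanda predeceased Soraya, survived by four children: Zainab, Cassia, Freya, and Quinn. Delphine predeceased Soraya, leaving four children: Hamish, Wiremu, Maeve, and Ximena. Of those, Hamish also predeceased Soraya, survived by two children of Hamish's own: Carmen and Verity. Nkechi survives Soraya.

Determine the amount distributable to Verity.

The entire $624,000 passes to the descendants.
That amount ($624,000) is divided at the children's generation into 3 shares of $208,000. Nkechi takes $208,000. The 2 shares of the deceased (Yolanda and Delphine) are combined into a pool of $416,000.
That pool ($416,000) is divided at the grandchildren's generation into 8 shares of $52,000. Zainab, Cassia, Freya, Quinn, Wiremu, Maeve, and Ximena each take $52,000. The remaining share for the deceased Hamish ($52,000) is carried to the next generation.
That pool ($52,000) is divided at the great-grandchildren's generation equally among Carmen and Verity: $26,000 each.

Verity receives $26,000.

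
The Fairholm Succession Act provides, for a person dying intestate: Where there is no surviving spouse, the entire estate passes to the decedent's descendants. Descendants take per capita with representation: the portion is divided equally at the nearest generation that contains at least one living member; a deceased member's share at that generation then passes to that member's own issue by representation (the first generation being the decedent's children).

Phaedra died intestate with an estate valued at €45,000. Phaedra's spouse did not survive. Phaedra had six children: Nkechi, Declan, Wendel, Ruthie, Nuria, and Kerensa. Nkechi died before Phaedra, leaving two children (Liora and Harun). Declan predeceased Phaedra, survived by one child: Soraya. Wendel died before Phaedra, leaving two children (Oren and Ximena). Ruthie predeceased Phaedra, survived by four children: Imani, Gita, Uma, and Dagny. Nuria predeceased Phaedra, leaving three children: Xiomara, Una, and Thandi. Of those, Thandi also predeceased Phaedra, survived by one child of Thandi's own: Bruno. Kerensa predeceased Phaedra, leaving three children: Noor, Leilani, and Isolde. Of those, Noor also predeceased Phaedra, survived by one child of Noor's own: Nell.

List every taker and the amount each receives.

The entire €45,000 passes to the descendants.
No child survives, so the initial division is made at the grandchildren's generation.
That amount (€45,000) is divided into 15 shares of €3,000: Liora, Harun, Soraya, Oren, Ximena, Imani, Gita, Uma, Dagny, Xiomara, Una, Leilani, and Isolde each take €3,000; Thandi's €3,000 share passes to Thandi's issue; Noor's €3,000 share passes to Noor's issue.
Thandi's share (€3,000) passes entirely to Bruno.
Noor's share (€3,000) passes entirely to Nell.

Liora: €3,000; Harun: €3,000; Soraya: €3,000; Oren: €3,000; Ximena: €3,000; Imani: €3,000; Gita: €3,000; Uma: €3,000; Dagny: €3,000; Xiomara: €3,000; Una: €3,000; Bruno: €3,000; Nell: €3,000; Leilani: €3,000; Isolde: €3,000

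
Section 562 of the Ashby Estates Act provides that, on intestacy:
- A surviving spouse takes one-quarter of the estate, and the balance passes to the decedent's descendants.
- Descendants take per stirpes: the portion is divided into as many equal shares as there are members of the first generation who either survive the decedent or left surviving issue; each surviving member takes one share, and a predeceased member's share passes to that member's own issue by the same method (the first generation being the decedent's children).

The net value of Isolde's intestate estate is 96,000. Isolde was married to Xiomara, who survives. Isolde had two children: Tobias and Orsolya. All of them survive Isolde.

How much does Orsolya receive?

Xiomara takes one-quarter of 96,000 = 24,000. The remaining 72,000 passes to the descendants.
The descendants' portion (72,000) is divided into 2 shares of 36,000: Tobias and Orsolya each take 36,000.

Orsolya receives 36,000.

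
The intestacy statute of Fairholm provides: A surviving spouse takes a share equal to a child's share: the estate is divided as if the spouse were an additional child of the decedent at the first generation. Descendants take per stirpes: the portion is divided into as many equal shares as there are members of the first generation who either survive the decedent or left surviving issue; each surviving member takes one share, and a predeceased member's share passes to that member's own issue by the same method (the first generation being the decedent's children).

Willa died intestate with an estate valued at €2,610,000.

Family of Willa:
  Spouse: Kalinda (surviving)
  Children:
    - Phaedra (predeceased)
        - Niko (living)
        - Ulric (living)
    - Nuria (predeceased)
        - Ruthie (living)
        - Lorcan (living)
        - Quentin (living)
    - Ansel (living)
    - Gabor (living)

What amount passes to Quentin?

The spouse counts as an additional share at the children's level, so there are 5 primary shares of €522,000. Kalinda takes one such share (€522,000).
The children's combined portion (€2,088,000) is divided into 4 shares of €522,000: Ansel and Gabor each take €522,000; Phaedra's €522,000 share passes to Phaedra's issue; Nuria's €522,000 share passes to Nuria's issue.
Phaedra's share (€522,000) is divided into 2 shares of €261,000: Niko and Ulric each take €261,000.
Nuria's share (€522,000) is divided into 3 shares of €174,000: Ruthie, Lorcan, and Quentin each take €174,000.

Quentin receives €174,000.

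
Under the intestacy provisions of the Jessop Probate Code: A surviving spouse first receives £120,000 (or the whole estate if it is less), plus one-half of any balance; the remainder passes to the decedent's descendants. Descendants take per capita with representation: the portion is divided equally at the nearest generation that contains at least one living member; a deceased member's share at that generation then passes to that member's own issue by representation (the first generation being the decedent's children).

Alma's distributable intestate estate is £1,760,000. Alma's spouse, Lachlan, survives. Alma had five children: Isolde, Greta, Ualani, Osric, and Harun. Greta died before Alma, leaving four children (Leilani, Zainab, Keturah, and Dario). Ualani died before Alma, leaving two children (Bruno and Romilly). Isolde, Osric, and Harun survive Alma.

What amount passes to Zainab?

Lachlan first takes £120,000, leaving a balance of £1,640,000. Lachlan then takes one-half of the balance (£820,000), for a total of £940,000. The remaining £820,000 passes to the descendants.
The descendants' portion (£820,000) is divided into 5 shares of £164,000: Isolde, Osric, and Harun each take £164,000; Greta's £164,000 share passes to Greta's issue; Ualani's £164,000 share passes to Ualani's issue.
Greta's share (£164,000) is divided into 4 shares of £41,000: Leilani, Zainab, Keturah, and Dario each take £41,000.
Ualani's share (£164,000) is divided into 2 shares of £82,000: Bruno and Romilly each take £82,000.

Zainab receives £41,000.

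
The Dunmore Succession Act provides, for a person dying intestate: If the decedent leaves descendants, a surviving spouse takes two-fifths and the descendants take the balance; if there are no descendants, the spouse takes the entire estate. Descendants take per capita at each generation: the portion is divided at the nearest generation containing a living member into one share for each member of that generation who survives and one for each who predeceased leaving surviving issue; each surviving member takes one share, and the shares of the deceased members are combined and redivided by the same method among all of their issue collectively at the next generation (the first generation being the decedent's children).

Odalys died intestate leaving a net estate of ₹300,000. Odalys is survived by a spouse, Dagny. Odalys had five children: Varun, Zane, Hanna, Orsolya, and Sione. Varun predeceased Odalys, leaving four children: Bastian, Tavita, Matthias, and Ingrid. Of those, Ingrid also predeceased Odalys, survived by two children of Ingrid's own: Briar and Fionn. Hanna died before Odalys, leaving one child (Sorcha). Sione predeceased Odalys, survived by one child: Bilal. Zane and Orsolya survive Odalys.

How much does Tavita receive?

Tavita receives ₹18,000.

Dagny takes two-fifths of ₹300,000 = ₹120,000. The remaining ₹180,000 passes to the descendants.
The descendants' portion (₹180,000) is divided at the children's generation into 5 shares of ₹36,000. Zane and Orsolya each take ₹36,000. The 3 shares of the deceased (Varun, Hanna, and Sione) are combined into a pool of ₹108,000.
That pool (₹108,000) is divided at the grandchildren's generation into 6 shares of ₹18,000. Bastian, Tavita, Matthias, Sorcha, and Bilal each take ₹18,000. The remaining share for the deceased Ingrid (₹18,000) is carried to the next generation.
That pool (₹18,000) is divided at the great-grandchildren's generation equally among Briar and Fionn: ₹9,000 each.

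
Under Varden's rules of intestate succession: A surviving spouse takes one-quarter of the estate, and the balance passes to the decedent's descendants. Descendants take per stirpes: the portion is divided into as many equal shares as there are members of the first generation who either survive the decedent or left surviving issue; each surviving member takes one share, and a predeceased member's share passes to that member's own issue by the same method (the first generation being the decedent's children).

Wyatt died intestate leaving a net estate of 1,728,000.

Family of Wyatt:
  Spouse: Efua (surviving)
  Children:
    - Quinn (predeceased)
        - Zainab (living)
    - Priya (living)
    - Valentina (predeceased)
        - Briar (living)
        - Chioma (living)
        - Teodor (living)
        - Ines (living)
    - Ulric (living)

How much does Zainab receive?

Efua takes one-quarter of 1,728,000 = 432,000. The remaining 1,296,000 passes to the descendants.
The descendants' portion (1,296,000) is divided into 4 shares of 324,000: Priya and Ulric each take 324,000; Quinn's 324,000 share passes to Quinn's issue; Valentina's 324,000 share passes to Valentina's issue.
Quinn's share (324,000) passes entirely to Zainab.
Valentina's share (324,000) is divided into 4 shares of 81,000: Briar, Chioma, Teodor, and Ines each take 81,000.

Zainab receives 324,000.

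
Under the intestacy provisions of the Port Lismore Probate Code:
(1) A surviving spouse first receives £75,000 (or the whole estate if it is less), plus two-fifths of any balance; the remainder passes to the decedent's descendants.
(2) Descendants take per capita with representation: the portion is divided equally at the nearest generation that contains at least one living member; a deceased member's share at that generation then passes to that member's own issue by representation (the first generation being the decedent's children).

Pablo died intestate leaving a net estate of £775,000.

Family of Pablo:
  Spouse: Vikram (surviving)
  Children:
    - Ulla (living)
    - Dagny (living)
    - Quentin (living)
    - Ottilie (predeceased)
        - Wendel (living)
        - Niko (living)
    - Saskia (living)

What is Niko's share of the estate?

Niko receives £42,000.

Vikram first takes £75,000, leaving a balance of £700,000. Vikram then takes two-fifths of the balance (£280,000), for a total of £355,000. The remaining £420,000 passes to the descendants.
The descendants' portion (£420,000) is divided into 5 shares of £84,000: Ulla, Dagny, Quentin, and Saskia each take £84,000; Ottilie's £84,000 share passes to Ottilie's issue.
Ottilie's share (£84,000) is divided into 2 shares of £42,000: Wendel and Niko each take £42,000.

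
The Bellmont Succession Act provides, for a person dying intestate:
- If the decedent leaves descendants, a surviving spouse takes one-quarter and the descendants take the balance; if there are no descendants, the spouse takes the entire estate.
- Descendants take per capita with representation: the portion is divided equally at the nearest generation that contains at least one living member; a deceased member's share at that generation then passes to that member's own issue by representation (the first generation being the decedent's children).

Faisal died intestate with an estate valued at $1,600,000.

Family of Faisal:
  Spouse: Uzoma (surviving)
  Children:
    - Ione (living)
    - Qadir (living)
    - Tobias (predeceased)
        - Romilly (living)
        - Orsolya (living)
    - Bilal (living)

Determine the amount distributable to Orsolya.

Uzoma takes one-quarter of $1,600,000 = $400,000. The remaining $1,200,000 passes to the descendants.
The descendants' portion ($1,200,000) is divided into 4 shares of $300,000: Ione, Qadir, and Bilal each take $300,000; Tobias's $300,000 share passes to Tobias's issue.
Tobias's share ($300,000) is divided into 2 shares of $150,000: Romilly and Orsolya each take $150,000.

Orsolya receives $150,000.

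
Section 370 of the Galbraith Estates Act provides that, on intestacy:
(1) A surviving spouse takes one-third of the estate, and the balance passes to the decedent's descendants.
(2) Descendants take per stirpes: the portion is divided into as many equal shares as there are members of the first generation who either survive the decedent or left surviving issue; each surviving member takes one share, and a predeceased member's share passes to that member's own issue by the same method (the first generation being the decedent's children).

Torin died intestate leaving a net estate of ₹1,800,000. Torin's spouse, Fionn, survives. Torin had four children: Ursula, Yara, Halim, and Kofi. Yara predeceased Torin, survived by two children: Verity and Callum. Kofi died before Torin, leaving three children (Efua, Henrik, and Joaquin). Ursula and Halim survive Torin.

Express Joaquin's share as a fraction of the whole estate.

Fionn takes one-third of ₹1,800,000 = ₹600,000. The remaining ₹1,200,000 passes to the descendants.
The descendants' portion (₹1,200,000) is divided into 4 shares of ₹300,000: Ursula and Halim each take ₹300,000; Yara's ₹300,000 share passes to Yara's issue; Kofi's ₹300,000 share passes to Kofi's issue.
Yara's share (₹300,000) is divided into 2 shares of ₹150,000: Verity and Callum each take ₹150,000.
Kofi's share (₹300,000) is divided into 3 shares of ₹100,000: Efua, Henrik, and Joaquin each take ₹100,000.

Joaquin receives 1/18 of the estate.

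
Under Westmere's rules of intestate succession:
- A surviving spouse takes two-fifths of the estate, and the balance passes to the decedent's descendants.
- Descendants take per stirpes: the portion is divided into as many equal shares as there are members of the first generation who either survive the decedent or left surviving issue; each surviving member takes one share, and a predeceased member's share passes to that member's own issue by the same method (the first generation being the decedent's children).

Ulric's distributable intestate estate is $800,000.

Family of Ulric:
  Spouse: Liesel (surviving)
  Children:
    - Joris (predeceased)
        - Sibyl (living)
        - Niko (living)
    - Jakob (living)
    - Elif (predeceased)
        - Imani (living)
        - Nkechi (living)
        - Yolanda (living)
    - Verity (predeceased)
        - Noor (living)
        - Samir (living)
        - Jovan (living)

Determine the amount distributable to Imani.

Liesel takes two-fifths of $800,000 = $320,000. The remaining $480,000 passes to the descendants.
The descendants' portion ($480,000) is divided into 4 shares of $120,000: Jakob takes $120,000; Joris's $120,000 share passes to Joris's issue; Elif's $120,000 share passes to Elif's issue; Verity's $120,000 share passes to Verity's issue.
Joris's share ($120,000) is divided into 2 shares of $60,000: Sibyl and Niko each take $60,000.
Elif's share ($120,000) is divided into 3 shares of $40,000: Imani, Nkechi, and Yolanda each take $40,000.
Verity's share ($120,000) is divided into 3 shares of $40,000: Noor, Samir, and Jovan each take $40,000.

Imani receives $40,000.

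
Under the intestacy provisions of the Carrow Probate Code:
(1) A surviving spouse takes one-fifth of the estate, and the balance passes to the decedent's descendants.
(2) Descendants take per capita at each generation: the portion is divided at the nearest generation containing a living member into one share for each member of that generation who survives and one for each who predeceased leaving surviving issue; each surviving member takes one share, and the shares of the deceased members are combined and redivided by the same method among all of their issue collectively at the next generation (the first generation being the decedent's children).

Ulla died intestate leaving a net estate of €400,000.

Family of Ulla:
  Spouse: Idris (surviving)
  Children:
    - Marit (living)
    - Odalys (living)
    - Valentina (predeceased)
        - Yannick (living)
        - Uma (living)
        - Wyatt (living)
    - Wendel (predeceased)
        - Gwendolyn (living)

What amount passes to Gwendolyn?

Gwendolyn receives €40,000.

Idris takes one-fifth of €400,000 = €80,000. The remaining €320,000 passes to the descendants.
The descendants' portion (€320,000) is divided at the children's generation into 4 shares of €80,000. Marit and Odalys each take €80,000. The 2 shares of the deceased (Valentina and Wendel) are combined into a pool of €160,000.
That pool (€160,000) is divided at the grandchildren's generation equally among Yannick, Uma, Wyatt, and Gwendolyn: €40,000 each.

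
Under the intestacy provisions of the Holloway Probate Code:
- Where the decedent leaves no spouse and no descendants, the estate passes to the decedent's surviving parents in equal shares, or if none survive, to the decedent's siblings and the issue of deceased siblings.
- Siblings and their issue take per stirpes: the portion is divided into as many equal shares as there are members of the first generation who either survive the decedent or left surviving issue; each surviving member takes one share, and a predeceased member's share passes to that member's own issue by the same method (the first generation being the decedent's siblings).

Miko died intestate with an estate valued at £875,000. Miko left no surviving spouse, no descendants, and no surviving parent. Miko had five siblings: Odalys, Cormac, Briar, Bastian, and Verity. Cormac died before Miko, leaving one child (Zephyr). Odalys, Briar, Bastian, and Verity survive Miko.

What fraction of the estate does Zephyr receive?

Zephyr receives 1/5 of the estate.

The entire £875,000 passes to the siblings and their issue.
That amount (£875,000) is divided into 5 shares of £175,000: Odalys, Briar, Bastian, and Verity each take £175,000; Cormac's £175,000 share passes to Cormac's issue.
Cormac's share (£175,000) passes entirely to Zephyr.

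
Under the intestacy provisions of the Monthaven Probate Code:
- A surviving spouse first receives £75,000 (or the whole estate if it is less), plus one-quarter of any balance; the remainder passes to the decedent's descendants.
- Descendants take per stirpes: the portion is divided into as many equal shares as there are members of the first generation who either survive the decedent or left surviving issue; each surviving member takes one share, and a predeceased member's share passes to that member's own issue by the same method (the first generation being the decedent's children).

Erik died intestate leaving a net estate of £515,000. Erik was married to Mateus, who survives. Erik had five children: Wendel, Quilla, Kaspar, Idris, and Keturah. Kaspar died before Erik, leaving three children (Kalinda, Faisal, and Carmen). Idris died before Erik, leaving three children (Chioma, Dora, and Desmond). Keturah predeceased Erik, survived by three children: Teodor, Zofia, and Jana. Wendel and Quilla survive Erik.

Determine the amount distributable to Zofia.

Zofia receives £22,000.

Mateus first takes £75,000, leaving a balance of £440,000. Mateus then takes one-quarter of the balance (£110,000), for a total of £185,000. The remaining £330,000 passes to the descendants.
The descendants' portion (£330,000) is divided into 5 shares of £66,000: Wendel and Quilla each take £66,000; Kaspar's £66,000 share passes to Kaspar's issue; Idris's £66,000 share passes to Idris's issue; Keturah's £66,000 share passes to Keturah's issue.
Kaspar's share (£66,000) is divided into 3 shares of £22,000: Kalinda, Faisal, and Carmen each take £22,000.
Idris's share (£66,000) is divided into 3 shares of £22,000: Chioma, Dora, and Desmond each take £22,000.
Keturah's share (£66,000) is divided into 3 shares of £22,000: Teodor, Zofia, and Jana each take £22,000.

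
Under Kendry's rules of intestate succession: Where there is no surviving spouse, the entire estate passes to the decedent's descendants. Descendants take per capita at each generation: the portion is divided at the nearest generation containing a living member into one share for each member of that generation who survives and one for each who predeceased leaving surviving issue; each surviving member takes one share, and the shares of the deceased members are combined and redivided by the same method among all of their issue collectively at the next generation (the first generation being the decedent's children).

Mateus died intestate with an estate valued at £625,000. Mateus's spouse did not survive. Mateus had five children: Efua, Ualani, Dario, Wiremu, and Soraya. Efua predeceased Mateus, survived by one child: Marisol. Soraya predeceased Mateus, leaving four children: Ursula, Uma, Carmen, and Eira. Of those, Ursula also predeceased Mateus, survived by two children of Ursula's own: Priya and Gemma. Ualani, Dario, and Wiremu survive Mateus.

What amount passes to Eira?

The entire £625,000 passes to the descendants.
That amount (£625,000) is divided at the children's generation into 5 shares of £125,000. Ualani, Dario, and Wiremu each take £125,000. The 2 shares of the deceased (Efua and Soraya) are combined into a pool of £250,000.
That pool (£250,000) is divided at the grandchildren's generation into 5 shares of £50,000. Marisol, Uma, Carmen, and Eira each take £50,000. The remaining share for the deceased Ursula (£50,000) is carried to the next generation.
That pool (£50,000) is divided at the great-grandchildren's generation equally among Priya and Gemma: £25,000 each.

Eira receives £50,000.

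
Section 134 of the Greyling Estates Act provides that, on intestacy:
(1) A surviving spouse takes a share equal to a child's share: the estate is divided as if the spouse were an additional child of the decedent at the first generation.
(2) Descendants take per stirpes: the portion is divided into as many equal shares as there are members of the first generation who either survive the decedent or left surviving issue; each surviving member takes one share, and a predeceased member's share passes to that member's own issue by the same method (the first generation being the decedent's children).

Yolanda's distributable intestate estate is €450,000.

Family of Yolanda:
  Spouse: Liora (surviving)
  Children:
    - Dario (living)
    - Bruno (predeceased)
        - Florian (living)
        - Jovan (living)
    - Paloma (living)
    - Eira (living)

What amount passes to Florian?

The spouse counts as an additional share at the children's level, so there are 5 primary shares of €90,000. Liora takes one such share (€90,000).
The children's combined portion (€360,000) is divided into 4 shares of €90,000: Dario, Paloma, and Eira each take €90,000; Bruno's €90,000 share passes to Bruno's issue.
Bruno's share (€90,000) is divided into 2 shares of €45,000: Florian and Jovan each take €45,000.

Florian receives €45,000.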